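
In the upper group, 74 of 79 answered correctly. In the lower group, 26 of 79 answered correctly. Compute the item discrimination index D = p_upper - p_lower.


p_upper = 74/79 = 0.9367
p_lower = 26/79 = 0.3291
D = 0.9367 - 0.3291 = 0.6076

0.6076


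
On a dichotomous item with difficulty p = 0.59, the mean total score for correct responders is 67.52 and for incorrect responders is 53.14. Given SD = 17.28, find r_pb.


q = 1 - p = 0.41
rpb = ((M1 - M0) / SD) * sqrt(p * q)
rpb = ((67.52 - 53.14) / 17.28) * sqrt(0.59 * 0.41)
rpb = 0.4093

0.4093


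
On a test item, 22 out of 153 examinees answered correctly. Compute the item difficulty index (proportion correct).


Item difficulty p = number correct / total examinees
p = 22 / 153
p = 0.1438

0.1438


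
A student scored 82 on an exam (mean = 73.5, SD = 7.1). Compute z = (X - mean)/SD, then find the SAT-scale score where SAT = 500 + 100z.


z = (X - mean) / SD = (82 - 73.5) / 7.1
z = 8.5 / 7.1
z = 1.1972
SAT-scale = SAT = 500 + 100z
Carry z at full precision (z = 8.5 / 7.1) into the conversion:
SAT-scale = 500 + 100 * (8.5 / 7.1) = 500 + 850 / 7.1
SAT-scale = 500 + 119.7183
SAT-scale = 619.7183

619.7183


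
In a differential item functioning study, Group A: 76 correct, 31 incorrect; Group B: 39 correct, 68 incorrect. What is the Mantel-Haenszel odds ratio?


Odds_A = 76/31 = 2.4516
Odds_B = 39/68 = 0.5735
OR = Odds_A / Odds_B = 2.4516 / 0.5735
Exactly, OR = (76 * 68) / (31 * 39) = 5168 / 1209
OR = 4.2746

4.2746


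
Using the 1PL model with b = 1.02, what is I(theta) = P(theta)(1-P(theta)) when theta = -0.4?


P = 1/(1+exp(-(-0.4-1.02))) = 0.1947
I = P*(1-P) = 0.1947 * 0.8053
I = 0.1568

0.1568


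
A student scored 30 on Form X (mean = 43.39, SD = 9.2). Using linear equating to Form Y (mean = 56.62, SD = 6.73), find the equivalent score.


slope = SD_Y / SD_X = 6.73 / 9.2 ~ 0.7315
intercept = mean_Y - slope * mean_X = 56.62 - (6.73 / 9.2) * 43.39 ~ 24.8793
Y = slope * X + intercept. To avoid rounding drift from the rounded slope/intercept, evaluate the equivalent form Y = mean_Y + SD_Y * (X - mean_X) / SD_X at full precision:
Y = 56.62 + 6.73 * (30 - 43.39) / 9.2
Y = 56.62 - 6.73 * 13.39 / 9.2
Y = 56.62 - 90.1147 / 9.2
Y = 56.62 - 9.7951
Y = 46.8249

46.8249


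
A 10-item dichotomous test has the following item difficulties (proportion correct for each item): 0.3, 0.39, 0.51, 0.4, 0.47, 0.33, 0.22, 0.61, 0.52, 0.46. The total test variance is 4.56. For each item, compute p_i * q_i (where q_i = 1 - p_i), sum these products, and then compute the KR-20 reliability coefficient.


For each item, compute p_i * q_i:
  Item 1: 0.3 * 0.7 = 0.21
  Item 2: 0.39 * 0.61 = 0.2379
  Item 3: 0.51 * 0.49 = 0.2499
  Item 4: 0.4 * 0.6 = 0.24
  Item 5: 0.47 * 0.53 = 0.2491
  Item 6: 0.33 * 0.67 = 0.2211
  Item 7: 0.22 * 0.78 = 0.1716
  Item 8: 0.61 * 0.39 = 0.2379
  Item 9: 0.52 * 0.48 = 0.2496
  Item 10: 0.46 * 0.54 = 0.2484
Sum(p_i * q_i) = 0.21 + 0.2379 + 0.2499 + 0.24 + 0.2491 + 0.2211 + 0.1716 + 0.2379 + 0.2496 + 0.2484 = 2.3155
KR-20 = (k/(k-1)) * (1 - Sum(p_i*q_i) / Var_total)
= (10/9) * (1 - 2.3155/4.56)
= 1.1111 * 0.4922
KR-20 = 0.5469

0.5469


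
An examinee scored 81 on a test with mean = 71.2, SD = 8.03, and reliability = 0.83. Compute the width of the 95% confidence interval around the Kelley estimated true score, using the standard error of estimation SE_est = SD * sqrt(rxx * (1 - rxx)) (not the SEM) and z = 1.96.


True score estimate = 0.83*81 + 0.17*71.2 = 79.334
SE_est = SD * sqrt(rxx * (1 - rxx)) = 8.03 * sqrt(0.83 * 0.17) = 8.03 * sqrt(0.1411) = 3.016331
CI = T_est +/- z * SE_est, so width = 2 * z * SE_est = 2 * 1.96 * 3.016331
Width = 11.824

11.824


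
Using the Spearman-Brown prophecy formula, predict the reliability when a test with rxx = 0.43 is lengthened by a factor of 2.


r_new = (n * rxx) / (1 + (n-1) * rxx)
r_new = (2 * 0.43) / (1 + 1 * 0.43)
r_new = 0.86 / 1.43
r_new = 0.6014

0.6014


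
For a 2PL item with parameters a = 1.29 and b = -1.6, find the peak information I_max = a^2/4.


For 2PL, max info at theta = b = -1.6
I_max = a^2 / 4 = 1.29^2 / 4
= 1.6641 / 4
I_max = 0.416

0.416


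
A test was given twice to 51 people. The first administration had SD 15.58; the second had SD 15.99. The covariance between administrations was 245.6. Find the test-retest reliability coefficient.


r = cov(X,Y) / (SD_X * SD_Y)
r = 245.6 / (15.58 * 15.99)
r = 245.6 / 249.1242
r = 0.9859

0.9859


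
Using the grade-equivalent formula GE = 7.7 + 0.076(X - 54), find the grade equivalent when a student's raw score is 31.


raw - median = 31 - 54 = -23
slope * diff = 0.076 * -23 = -1.748
GE = 7.7 + -1.748
GE = 5.952

5.952


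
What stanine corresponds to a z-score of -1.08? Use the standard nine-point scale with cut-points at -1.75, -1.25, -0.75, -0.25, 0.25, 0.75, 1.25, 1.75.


Stanine boundaries: [-1.75, -1.25, -0.75, -0.25, 0.25, 0.75, 1.25, 1.75]
z = -1.08
Check each boundary:
  z >= -1.75 -> could be stanine 2
  z >= -1.25 -> could be stanine 3
  z < -0.75
  z < -0.25
  z < 0.25
  z < 0.75
  z < 1.25
  z < 1.75
Highest qualifying boundary gives stanine = 3

3


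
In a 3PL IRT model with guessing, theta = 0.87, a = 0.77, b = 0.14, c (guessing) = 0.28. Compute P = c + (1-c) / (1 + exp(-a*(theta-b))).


logit = 0.77*(0.87 - 0.14) = 0.5621
P* = 1/(1 + exp(-0.5621)) = 0.6369
P = 0.28 + (1 - 0.28) * 0.6369
P = 0.7386

0.7386


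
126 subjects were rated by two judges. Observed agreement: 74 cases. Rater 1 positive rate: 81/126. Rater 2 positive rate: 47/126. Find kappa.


P_o = 74/126 = 0.587302
P_e = (81*47 + 45*79) / 15876 = 0.463719
kappa = (P_o - P_e) / (1 - P_e)
kappa = (0.587302 - 0.463719) / (1 - 0.463719)
kappa = 0.2304

0.2304


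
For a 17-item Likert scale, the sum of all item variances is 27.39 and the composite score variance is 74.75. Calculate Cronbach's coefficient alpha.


alpha = (k/(k-1)) * (1 - sum(si^2)/s_total^2)
= (17/16) * (1 - 27.39/74.75)
alpha = 0.6732

0.6732


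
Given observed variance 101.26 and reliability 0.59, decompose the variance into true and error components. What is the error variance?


var_true = rxx * var_obs = 0.59 * 101.26 = 59.7434
var_error = var_obs - var_true
var_error = 101.26 - 59.7434
var_error = 41.5166

41.5166


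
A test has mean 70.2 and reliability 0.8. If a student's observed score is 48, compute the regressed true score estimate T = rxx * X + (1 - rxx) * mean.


T_est = rxx * X + (1 - rxx) * mean
T_est = 0.8 * 48 + 0.2 * 70.2
T_est = 38.4 + 14.04
T_est = 52.44

52.44


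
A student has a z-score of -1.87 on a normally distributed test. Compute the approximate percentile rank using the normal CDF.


CDF(z) = 0.5 * (1 + erf(z/sqrt(2)))
erf(-1.3223) = -0.9385
CDF = 0.0307
Percentile rank = 0.0307 * 100 = 3.07

3.07


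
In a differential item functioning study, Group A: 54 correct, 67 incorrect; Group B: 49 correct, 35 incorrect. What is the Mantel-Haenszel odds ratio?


Odds_A = 54/67 = 0.806
Odds_B = 49/35 = 1.4
OR = Odds_A / Odds_B = 0.806 / 1.4
Exactly, OR = (54 * 35) / (67 * 49) = 1890 / 3283
OR = 0.5757

0.5757


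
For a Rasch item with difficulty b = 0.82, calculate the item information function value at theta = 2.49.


P = 1/(1+exp(-(2.49-0.82))) = 0.8416
I = P*(1-P) = 0.8416 * 0.1584
I = 0.1333

0.1333


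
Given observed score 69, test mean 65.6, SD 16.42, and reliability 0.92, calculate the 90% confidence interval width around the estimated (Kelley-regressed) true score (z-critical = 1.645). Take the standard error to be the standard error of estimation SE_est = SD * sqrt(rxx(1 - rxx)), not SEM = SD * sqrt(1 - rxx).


True score estimate = 0.92*69 + 0.08*65.6 = 68.728
SE_est = SD * sqrt(rxx * (1 - rxx)) = 16.42 * sqrt(0.92 * 0.08) = 16.42 * sqrt(0.0736) = 4.454634
CI = T_est +/- z * SE_est, so width = 2 * z * SE_est = 2 * 1.645 * 4.454634
Width = 14.6557

14.6557


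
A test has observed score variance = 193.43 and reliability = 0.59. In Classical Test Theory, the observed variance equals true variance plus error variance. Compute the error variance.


var_true = rxx * var_obs = 0.59 * 193.43 = 114.1237
var_error = var_obs - var_true
var_error = 193.43 - 114.1237
var_error = 79.3063

79.3063


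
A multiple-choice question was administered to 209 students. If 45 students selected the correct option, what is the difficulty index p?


Item difficulty p = number correct / total examinees
p = 45 / 209
p = 0.2153

0.2153


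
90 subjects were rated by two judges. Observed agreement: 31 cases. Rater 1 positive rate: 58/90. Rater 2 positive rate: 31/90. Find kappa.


P_o = 31/90 = 0.344444
P_e = (58*31 + 32*59) / 8100 = 0.455062
kappa = (P_o - P_e) / (1 - P_e)
kappa = (0.344444 - 0.455062) / (1 - 0.455062)
kappa = -0.203

-0.203


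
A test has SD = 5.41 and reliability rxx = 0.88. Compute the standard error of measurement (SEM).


SEM = SD * sqrt(1 - rxx)
SEM = 5.41 * sqrt(1 - 0.88)
SEM = 5.41 * sqrt(0.12) = 5.41 * 0.34641
SEM = 1.8741

1.8741


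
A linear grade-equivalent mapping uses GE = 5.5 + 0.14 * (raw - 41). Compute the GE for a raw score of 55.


raw - median = 55 - 41 = 14
slope * diff = 0.14 * 14 = 1.96
GE = 5.5 + 1.96
GE = 7.46

7.46


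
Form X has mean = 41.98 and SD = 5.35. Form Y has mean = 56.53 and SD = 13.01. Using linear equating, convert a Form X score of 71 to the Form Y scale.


slope = SD_Y / SD_X = 13.01 / 5.35 ~ 2.4318
intercept = mean_Y - slope * mean_X = 56.53 - (13.01 / 5.35) * 41.98 ~ -45.5559
Y = slope * X + intercept. To avoid rounding drift from the rounded slope/intercept, evaluate the equivalent form Y = mean_Y + SD_Y * (X - mean_X) / SD_X at full precision:
Y = 56.53 + 13.01 * (71 - 41.98) / 5.35
Y = 56.53 + 13.01 * 29.02 / 5.35
Y = 56.53 + 377.5502 / 5.35
Y = 56.53 + 70.5701
Y = 127.1001

127.1001


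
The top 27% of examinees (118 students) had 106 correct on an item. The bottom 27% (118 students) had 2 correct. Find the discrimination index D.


p_upper = 106/118 = 0.8983
p_lower = 2/118 = 0.0169
D = 0.8983 - 0.0169 = 0.8814

0.8814


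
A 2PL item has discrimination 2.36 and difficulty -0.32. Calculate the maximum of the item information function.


For 2PL, max info at theta = b = -0.32
I_max = a^2 / 4 = 2.36^2 / 4
= 5.5696 / 4
I_max = 1.3924

1.3924


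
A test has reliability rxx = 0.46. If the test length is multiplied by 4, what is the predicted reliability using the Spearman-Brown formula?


r_new = (n * rxx) / (1 + (n-1) * rxx)
r_new = (4 * 0.46) / (1 + 3 * 0.46)
r_new = 1.84 / 2.38
r_new = 0.7731

0.7731


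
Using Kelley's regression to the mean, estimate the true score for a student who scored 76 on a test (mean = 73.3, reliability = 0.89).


T_est = rxx * X + (1 - rxx) * mean
T_est = 0.89 * 76 + 0.11 * 73.3
T_est = 67.64 + 8.063
T_est = 75.703

75.703


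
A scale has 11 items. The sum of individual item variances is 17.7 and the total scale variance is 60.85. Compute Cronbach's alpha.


alpha = (k/(k-1)) * (1 - sum(si^2)/s_total^2)
= (11/10) * (1 - 17.7/60.85)
alpha = 0.78

0.78


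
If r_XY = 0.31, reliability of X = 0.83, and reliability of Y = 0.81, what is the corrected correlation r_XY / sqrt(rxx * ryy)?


r_corrected = rxy / sqrt(rxx * ryy)
= 0.31 / sqrt(0.83 * 0.81)
= 0.31 / sqrt(0.6723)
= 0.31 / 0.819939
r_corrected = 0.3781

0.3781


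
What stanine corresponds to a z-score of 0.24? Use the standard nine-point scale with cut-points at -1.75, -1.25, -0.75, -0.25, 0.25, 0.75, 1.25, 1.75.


Stanine boundaries: [-1.75, -1.25, -0.75, -0.25, 0.25, 0.75, 1.25, 1.75]
z = 0.24
Check each boundary:
  z >= -1.75 -> could be stanine 2
  z >= -1.25 -> could be stanine 3
  z >= -0.75 -> could be stanine 4
  z >= -0.25 -> could be stanine 5
  z < 0.25
  z < 0.75
  z < 1.25
  z < 1.75
Highest qualifying boundary gives stanine = 5

5


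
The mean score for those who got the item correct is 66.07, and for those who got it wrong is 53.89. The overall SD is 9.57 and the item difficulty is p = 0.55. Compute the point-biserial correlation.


q = 1 - p = 0.45
rpb = ((M1 - M0) / SD) * sqrt(p * q)
rpb = ((66.07 - 53.89) / 9.57) * sqrt(0.55 * 0.45)
rpb = 0.6332

0.6332


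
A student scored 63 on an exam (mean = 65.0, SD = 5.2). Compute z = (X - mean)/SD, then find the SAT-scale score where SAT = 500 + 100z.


z = (X - mean) / SD = (63 - 65.0) / 5.2
z = -2.0 / 5.2
z = -0.3846
SAT-scale = SAT = 500 + 100z
Carry z at full precision (z = -2.0 / 5.2) into the conversion:
SAT-scale = 500 + 100 * (-2.0 / 5.2) = 500 + -200 / 5.2
SAT-scale = 500 + -38.4615
SAT-scale = 461.5385

461.5385


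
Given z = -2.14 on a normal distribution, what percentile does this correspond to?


CDF(z) = 0.5 * (1 + erf(z/sqrt(2)))
erf(-1.5132) = -0.9676
CDF = 0.0162
Percentile rank = 0.0162 * 100 = 1.62

1.62


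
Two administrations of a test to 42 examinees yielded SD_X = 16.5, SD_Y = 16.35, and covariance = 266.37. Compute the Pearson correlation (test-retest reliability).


r = cov(X,Y) / (SD_X * SD_Y)
r = 266.37 / (16.5 * 16.35)
r = 266.37 / 269.775
r = 0.9874

0.9874


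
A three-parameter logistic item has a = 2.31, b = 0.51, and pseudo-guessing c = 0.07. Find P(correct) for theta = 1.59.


logit = 2.31*(1.59 - 0.51) = 2.4948
P* = 1/(1 + exp(-2.4948)) = 0.9238
P = 0.07 + (1 - 0.07) * 0.9238
P = 0.9291

0.9291


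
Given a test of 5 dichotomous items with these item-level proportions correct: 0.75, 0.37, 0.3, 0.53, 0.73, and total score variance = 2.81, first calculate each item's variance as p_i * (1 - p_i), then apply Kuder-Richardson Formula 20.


For each item, compute p_i * q_i:
  Item 1: 0.75 * 0.25 = 0.1875
  Item 2: 0.37 * 0.63 = 0.2331
  Item 3: 0.3 * 0.7 = 0.21
  Item 4: 0.53 * 0.47 = 0.2491
  Item 5: 0.73 * 0.27 = 0.1971
Sum(p_i * q_i) = 0.1875 + 0.2331 + 0.21 + 0.2491 + 0.1971 = 1.0768
KR-20 = (k/(k-1)) * (1 - Sum(p_i*q_i) / Var_total)
= (5/4) * (1 - 1.0768/2.81)
= 1.25 * 0.6168
KR-20 = 0.771

0.771


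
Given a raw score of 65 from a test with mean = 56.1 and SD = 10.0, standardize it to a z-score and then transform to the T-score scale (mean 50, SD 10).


z = (X - mean) / SD = (65 - 56.1) / 10.0
z = 8.9 / 10.0
z = 0.89
T-score = T = 50 + 10z
Carry z at full precision (z = 8.9 / 10.0) into the conversion:
T-score = 50 + 10 * (8.9 / 10.0) = 50 + 89 / 10.0
T-score = 50 + 8.9
T-score = 58.9

58.9


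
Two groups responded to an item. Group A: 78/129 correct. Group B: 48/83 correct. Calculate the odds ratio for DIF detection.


Odds_A = 78/51 = 1.5294
Odds_B = 48/35 = 1.3714
OR = Odds_A / Odds_B = 1.5294 / 1.3714
Exactly, OR = (78 * 35) / (51 * 48) = 2730 / 2448
OR = 1.1152

1.1152


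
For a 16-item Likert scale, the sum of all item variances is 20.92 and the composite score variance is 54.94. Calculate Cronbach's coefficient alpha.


alpha = (k/(k-1)) * (1 - sum(si^2)/s_total^2)
= (16/15) * (1 - 20.92/54.94)
alpha = 0.6605

0.6605


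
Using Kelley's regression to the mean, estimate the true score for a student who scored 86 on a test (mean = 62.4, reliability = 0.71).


T_est = rxx * X + (1 - rxx) * mean
T_est = 0.71 * 86 + 0.29 * 62.4
T_est = 61.06 + 18.096
T_est = 79.156

79.156


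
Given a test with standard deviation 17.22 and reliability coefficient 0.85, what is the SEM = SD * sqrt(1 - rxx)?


SEM = SD * sqrt(1 - rxx)
SEM = 17.22 * sqrt(1 - 0.85)
SEM = 17.22 * sqrt(0.15) = 17.22 * 0.387298
SEM = 6.6693

6.6693


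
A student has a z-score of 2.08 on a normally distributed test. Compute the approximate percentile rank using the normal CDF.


CDF(z) = 0.5 * (1 + erf(z/sqrt(2)))
erf(1.4708) = 0.9625
CDF = 0.9812
Percentile rank = 0.9812 * 100 = 98.12

98.12


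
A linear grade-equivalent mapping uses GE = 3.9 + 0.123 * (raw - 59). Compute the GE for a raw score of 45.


raw - median = 45 - 59 = -14
slope * diff = 0.123 * -14 = -1.722
GE = 3.9 + -1.722
GE = 2.178

2.178


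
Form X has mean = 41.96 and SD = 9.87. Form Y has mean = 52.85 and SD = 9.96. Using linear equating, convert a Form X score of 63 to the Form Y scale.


slope = SD_Y / SD_X = 9.96 / 9.87 ~ 1.0091
intercept = mean_Y - slope * mean_X = 52.85 - (9.96 / 9.87) * 41.96 ~ 10.5074
Y = slope * X + intercept. To avoid rounding drift from the rounded slope/intercept, evaluate the equivalent form Y = mean_Y + SD_Y * (X - mean_X) / SD_X at full precision:
Y = 52.85 + 9.96 * (63 - 41.96) / 9.87
Y = 52.85 + 9.96 * 21.04 / 9.87
Y = 52.85 + 209.5584 / 9.87
Y = 52.85 + 21.2319
Y = 74.0819

74.0819


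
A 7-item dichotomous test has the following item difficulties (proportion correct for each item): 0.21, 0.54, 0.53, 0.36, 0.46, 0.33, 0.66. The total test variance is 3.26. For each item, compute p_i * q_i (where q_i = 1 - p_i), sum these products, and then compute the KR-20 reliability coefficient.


For each item, compute p_i * q_i:
  Item 1: 0.21 * 0.79 = 0.1659
  Item 2: 0.54 * 0.46 = 0.2484
  Item 3: 0.53 * 0.47 = 0.2491
  Item 4: 0.36 * 0.64 = 0.2304
  Item 5: 0.46 * 0.54 = 0.2484
  Item 6: 0.33 * 0.67 = 0.2211
  Item 7: 0.66 * 0.34 = 0.2244
Sum(p_i * q_i) = 0.1659 + 0.2484 + 0.2491 + 0.2304 + 0.2484 + 0.2211 + 0.2244 = 1.5877
KR-20 = (k/(k-1)) * (1 - Sum(p_i*q_i) / Var_total)
= (7/6) * (1 - 1.5877/3.26)
= 1.1667 * 0.513
KR-20 = 0.5985

0.5985


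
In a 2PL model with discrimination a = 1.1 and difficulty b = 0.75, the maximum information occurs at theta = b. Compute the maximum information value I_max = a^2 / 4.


For 2PL, max info at theta = b = 0.75
I_max = a^2 / 4 = 1.1^2 / 4
= 1.21 / 4
I_max = 0.3025

0.3025


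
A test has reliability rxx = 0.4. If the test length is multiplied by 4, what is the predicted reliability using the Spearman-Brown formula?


r_new = (n * rxx) / (1 + (n-1) * rxx)
r_new = (4 * 0.4) / (1 + 3 * 0.4)
r_new = 1.6 / 2.2
r_new = 0.7273

0.7273


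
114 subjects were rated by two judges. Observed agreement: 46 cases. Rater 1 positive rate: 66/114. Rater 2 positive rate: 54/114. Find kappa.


P_o = 46/114 = 0.403509
P_e = (66*54 + 48*60) / 12996 = 0.495845
kappa = (P_o - P_e) / (1 - P_e)
kappa = (0.403509 - 0.495845) / (1 - 0.495845)
kappa = -0.1832

-0.1832


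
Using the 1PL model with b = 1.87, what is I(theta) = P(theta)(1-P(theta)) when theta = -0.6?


P = 1/(1+exp(-(-0.6-1.87))) = 0.078
I = P*(1-P) = 0.078 * 0.922
I = 0.0719

0.0719


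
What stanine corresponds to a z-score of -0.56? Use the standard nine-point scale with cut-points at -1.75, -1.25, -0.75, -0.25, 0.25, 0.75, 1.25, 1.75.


Stanine boundaries: [-1.75, -1.25, -0.75, -0.25, 0.25, 0.75, 1.25, 1.75]
z = -0.56
Check each boundary:
  z >= -1.75 -> could be stanine 2
  z >= -1.25 -> could be stanine 3
  z >= -0.75 -> could be stanine 4
  z < -0.25
  z < 0.25
  z < 0.75
  z < 1.25
  z < 1.75
Highest qualifying boundary gives stanine = 4

4


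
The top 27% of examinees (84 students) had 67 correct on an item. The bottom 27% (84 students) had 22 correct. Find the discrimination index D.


p_upper = 67/84 = 0.7976
p_lower = 22/84 = 0.2619
D = 0.7976 - 0.2619 = 0.5357

0.5357


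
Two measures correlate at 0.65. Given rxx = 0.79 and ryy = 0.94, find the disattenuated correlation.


r_corrected = rxy / sqrt(rxx * ryy)
= 0.65 / sqrt(0.79 * 0.94)
= 0.65 / sqrt(0.7426)
= 0.65 / 0.861742
r_corrected = 0.7543

0.7543


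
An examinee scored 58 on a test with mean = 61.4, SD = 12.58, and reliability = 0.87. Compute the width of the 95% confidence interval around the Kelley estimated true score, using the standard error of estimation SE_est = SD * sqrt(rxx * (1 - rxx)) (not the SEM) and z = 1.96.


True score estimate = 0.87*58 + 0.13*61.4 = 58.442
SE_est = SD * sqrt(rxx * (1 - rxx)) = 12.58 * sqrt(0.87 * 0.13) = 12.58 * sqrt(0.1131) = 4.230697
CI = T_est +/- z * SE_est, so width = 2 * z * SE_est = 2 * 1.96 * 4.230697
Width = 16.5843

16.5843


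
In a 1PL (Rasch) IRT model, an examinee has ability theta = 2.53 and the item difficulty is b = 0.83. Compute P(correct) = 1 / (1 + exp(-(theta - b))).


theta - b = 2.53 - 0.83 = 1.7
exp(-(theta - b)) = exp(-1.7) = 0.1827
P = 1 / (1 + 0.1827)
P = 0.8455

0.8455


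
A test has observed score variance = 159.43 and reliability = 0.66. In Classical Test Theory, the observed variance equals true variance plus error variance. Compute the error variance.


var_true = rxx * var_obs = 0.66 * 159.43 = 105.2238
var_error = var_obs - var_true
var_error = 159.43 - 105.2238
var_error = 54.2062

54.2062


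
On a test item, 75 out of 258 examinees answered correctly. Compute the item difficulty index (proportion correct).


Item difficulty p = number correct / total examinees
p = 75 / 258
p = 0.2907

0.2907


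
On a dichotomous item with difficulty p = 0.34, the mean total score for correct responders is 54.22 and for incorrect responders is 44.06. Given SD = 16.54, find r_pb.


q = 1 - p = 0.66
rpb = ((M1 - M0) / SD) * sqrt(p * q)
rpb = ((54.22 - 44.06) / 16.54) * sqrt(0.34 * 0.66)
rpb = 0.291

0.291


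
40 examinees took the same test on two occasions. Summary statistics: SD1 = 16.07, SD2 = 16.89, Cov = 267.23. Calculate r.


r = cov(X,Y) / (SD_X * SD_Y)
r = 267.23 / (16.07 * 16.89)
r = 267.23 / 271.4223
r = 0.9846

0.9846


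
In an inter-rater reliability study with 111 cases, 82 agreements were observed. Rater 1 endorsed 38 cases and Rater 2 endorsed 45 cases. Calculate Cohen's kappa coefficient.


P_o = 82/111 = 0.738739
P_e = (38*45 + 73*66) / 12321 = 0.529827
kappa = (P_o - P_e) / (1 - P_e)
kappa = (0.738739 - 0.529827) / (1 - 0.529827)
kappa = 0.4443

0.4443


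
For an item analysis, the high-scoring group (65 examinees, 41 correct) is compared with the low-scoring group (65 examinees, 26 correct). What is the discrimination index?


p_upper = 41/65 = 0.6308
p_lower = 26/65 = 0.4
D = 0.6308 - 0.4 = 0.2308

0.2308


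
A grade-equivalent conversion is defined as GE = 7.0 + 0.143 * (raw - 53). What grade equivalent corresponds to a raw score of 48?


raw - median = 48 - 53 = -5
slope * diff = 0.143 * -5 = -0.715
GE = 7.0 + -0.715
GE = 6.285

6.285


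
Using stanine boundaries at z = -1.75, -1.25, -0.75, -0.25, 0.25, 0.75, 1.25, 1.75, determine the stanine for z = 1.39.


Stanine boundaries: [-1.75, -1.25, -0.75, -0.25, 0.25, 0.75, 1.25, 1.75]
z = 1.39
Check each boundary:
  z >= -1.75 -> could be stanine 2
  z >= -1.25 -> could be stanine 3
  z >= -0.75 -> could be stanine 4
  z >= -0.25 -> could be stanine 5
  z >= 0.25 -> could be stanine 6
  z >= 0.75 -> could be stanine 7
  z >= 1.25 -> could be stanine 8
  z < 1.75
Highest qualifying boundary gives stanine = 8

8


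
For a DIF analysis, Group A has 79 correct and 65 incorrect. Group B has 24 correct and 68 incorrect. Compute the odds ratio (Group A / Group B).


Odds_A = 79/65 = 1.2154
Odds_B = 24/68 = 0.3529
OR = Odds_A / Odds_B = 1.2154 / 0.3529
Exactly, OR = (79 * 68) / (65 * 24) = 5372 / 1560
OR = 3.4436

3.4436


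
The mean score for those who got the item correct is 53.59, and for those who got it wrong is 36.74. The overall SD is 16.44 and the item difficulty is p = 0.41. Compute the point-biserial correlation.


q = 1 - p = 0.59
rpb = ((M1 - M0) / SD) * sqrt(p * q)
rpb = ((53.59 - 36.74) / 16.44) * sqrt(0.41 * 0.59)
rpb = 0.5041

0.5041


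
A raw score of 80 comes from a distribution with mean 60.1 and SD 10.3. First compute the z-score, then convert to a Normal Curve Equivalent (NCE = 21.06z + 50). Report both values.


z = (X - mean) / SD = (80 - 60.1) / 10.3
z = 19.9 / 10.3
z = 1.932
NCE = NCE = 21.06z + 50
Carry z at full precision (z = 19.9 / 10.3) into the conversion:
NCE = 21.06 * (19.9 / 10.3) + 50 = 419.094 / 10.3 + 50
NCE = 40.6887 + 50
NCE = 90.6887

90.6887


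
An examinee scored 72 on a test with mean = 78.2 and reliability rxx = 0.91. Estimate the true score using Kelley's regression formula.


T_est = rxx * X + (1 - rxx) * mean
T_est = 0.91 * 72 + 0.09 * 78.2
T_est = 65.52 + 7.038
T_est = 72.558

72.558


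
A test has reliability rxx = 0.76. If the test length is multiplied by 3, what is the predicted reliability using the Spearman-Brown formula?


r_new = (n * rxx) / (1 + (n-1) * rxx)
r_new = (3 * 0.76) / (1 + 2 * 0.76)
r_new = 2.28 / 2.52
r_new = 0.9048

0.9048


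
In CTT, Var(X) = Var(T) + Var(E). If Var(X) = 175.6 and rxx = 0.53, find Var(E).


var_true = rxx * var_obs = 0.53 * 175.6 = 93.068
var_error = var_obs - var_true
var_error = 175.6 - 93.068
var_error = 82.532

82.532


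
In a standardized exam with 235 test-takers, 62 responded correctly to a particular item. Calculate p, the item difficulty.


Item difficulty p = number correct / total examinees
p = 62 / 235
p = 0.2638

0.2638


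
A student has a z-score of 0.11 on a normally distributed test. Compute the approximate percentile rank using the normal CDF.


CDF(z) = 0.5 * (1 + erf(z/sqrt(2)))
erf(0.0778) = 0.0876
CDF = 0.5438
Percentile rank = 0.5438 * 100 = 54.38

54.38


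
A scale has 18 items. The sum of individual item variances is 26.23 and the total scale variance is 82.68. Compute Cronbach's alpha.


alpha = (k/(k-1)) * (1 - sum(si^2)/s_total^2)
= (18/17) * (1 - 26.23/82.68)
alpha = 0.7229

0.7229


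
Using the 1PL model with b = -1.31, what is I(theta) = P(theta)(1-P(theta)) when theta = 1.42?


P = 1/(1+exp(-(1.42--1.31))) = 0.9388
I = P*(1-P) = 0.9388 * 0.0612
I = 0.0575

0.0575


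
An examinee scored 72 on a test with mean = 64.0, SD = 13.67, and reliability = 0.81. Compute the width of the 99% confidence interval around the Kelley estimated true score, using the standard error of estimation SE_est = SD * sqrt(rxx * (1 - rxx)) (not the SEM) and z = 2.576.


True score estimate = 0.81*72 + 0.19*64.0 = 70.48
SE_est = SD * sqrt(rxx * (1 - rxx)) = 13.67 * sqrt(0.81 * 0.19) = 13.67 * sqrt(0.1539) = 5.362753
CI = T_est +/- z * SE_est, so width = 2 * z * SE_est = 2 * 2.576 * 5.362753
Width = 27.6289

27.6289


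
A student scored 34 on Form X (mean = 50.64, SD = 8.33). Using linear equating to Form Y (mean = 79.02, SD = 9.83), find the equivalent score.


slope = SD_Y / SD_X = 9.83 / 8.33 ~ 1.1801
intercept = mean_Y - slope * mean_X = 79.02 - (9.83 / 8.33) * 50.64 ~ 19.2612
Y = slope * X + intercept. To avoid rounding drift from the rounded slope/intercept, evaluate the equivalent form Y = mean_Y + SD_Y * (X - mean_X) / SD_X at full precision:
Y = 79.02 + 9.83 * (34 - 50.64) / 8.33
Y = 79.02 - 9.83 * 16.64 / 8.33
Y = 79.02 - 163.5712 / 8.33
Y = 79.02 - 19.6364
Y = 59.3836

59.3836


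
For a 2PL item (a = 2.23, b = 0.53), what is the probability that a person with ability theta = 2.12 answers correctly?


a*(theta - b) = 2.23 * (2.12 - 0.53) = 3.5457
exp(-3.5457) = 0.0288
P = 1 / (1 + 0.0288)
P = 0.972

0.972


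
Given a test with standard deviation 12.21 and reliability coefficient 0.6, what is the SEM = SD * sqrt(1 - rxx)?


SEM = SD * sqrt(1 - rxx)
SEM = 12.21 * sqrt(1 - 0.6)
SEM = 12.21 * sqrt(0.4) = 12.21 * 0.632456
SEM = 7.7223

7.7223


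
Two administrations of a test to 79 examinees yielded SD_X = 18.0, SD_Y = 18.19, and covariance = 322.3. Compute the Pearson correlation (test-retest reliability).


r = cov(X,Y) / (SD_X * SD_Y)
r = 322.3 / (18.0 * 18.19)
r = 322.3 / 327.42
r = 0.9844

0.9844


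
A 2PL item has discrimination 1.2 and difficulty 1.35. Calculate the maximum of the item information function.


For 2PL, max info at theta = b = 1.35
I_max = a^2 / 4 = 1.2^2 / 4
= 1.44 / 4
I_max = 0.36

0.36


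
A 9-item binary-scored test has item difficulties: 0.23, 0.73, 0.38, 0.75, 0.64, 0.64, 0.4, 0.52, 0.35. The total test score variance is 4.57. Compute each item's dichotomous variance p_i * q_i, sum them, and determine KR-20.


For each item, compute p_i * q_i:
  Item 1: 0.23 * 0.77 = 0.1771
  Item 2: 0.73 * 0.27 = 0.1971
  Item 3: 0.38 * 0.62 = 0.2356
  Item 4: 0.75 * 0.25 = 0.1875
  Item 5: 0.64 * 0.36 = 0.2304
  Item 6: 0.64 * 0.36 = 0.2304
  Item 7: 0.4 * 0.6 = 0.24
  Item 8: 0.52 * 0.48 = 0.2496
  Item 9: 0.35 * 0.65 = 0.2275
Sum(p_i * q_i) = 0.1771 + 0.1971 + 0.2356 + 0.1875 + 0.2304 + 0.2304 + 0.24 + 0.2496 + 0.2275 = 1.9752
KR-20 = (k/(k-1)) * (1 - Sum(p_i*q_i) / Var_total)
= (9/8) * (1 - 1.9752/4.57)
= 1.125 * 0.5678
KR-20 = 0.6388

0.6388


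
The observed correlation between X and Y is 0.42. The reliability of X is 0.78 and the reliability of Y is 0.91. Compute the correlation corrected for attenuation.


r_corrected = rxy / sqrt(rxx * ryy)
= 0.42 / sqrt(0.78 * 0.91)
= 0.42 / sqrt(0.7098)
= 0.42 / 0.842496
r_corrected = 0.4985

0.4985


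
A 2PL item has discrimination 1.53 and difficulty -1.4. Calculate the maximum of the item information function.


For 2PL, max info at theta = b = -1.4
I_max = a^2 / 4 = 1.53^2 / 4
= 2.3409 / 4
I_max = 0.5852

0.5852


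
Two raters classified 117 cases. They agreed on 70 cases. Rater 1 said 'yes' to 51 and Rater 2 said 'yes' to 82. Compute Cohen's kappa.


P_o = 70/117 = 0.598291
P_e = (51*82 + 66*35) / 13689 = 0.474249
kappa = (P_o - P_e) / (1 - P_e)
kappa = (0.598291 - 0.474249) / (1 - 0.474249)
kappa = 0.2359

0.2359


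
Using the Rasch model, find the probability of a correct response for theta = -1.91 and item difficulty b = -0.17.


theta - b = -1.91 - -0.17 = -1.74
exp(-(theta - b)) = exp(1.74) = 5.6973
P = 1 / (1 + 5.6973)
P = 0.1493

0.1493


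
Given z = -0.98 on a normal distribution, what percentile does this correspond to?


CDF(z) = 0.5 * (1 + erf(z/sqrt(2)))
erf(-0.693) = -0.6729
CDF = 0.1635
Percentile rank = 0.1635 * 100 = 16.35

16.35


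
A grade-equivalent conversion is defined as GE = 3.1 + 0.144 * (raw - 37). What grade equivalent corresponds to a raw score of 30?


raw - median = 30 - 37 = -7
slope * diff = 0.144 * -7 = -1.008
GE = 3.1 + -1.008
GE = 2.092

2.092


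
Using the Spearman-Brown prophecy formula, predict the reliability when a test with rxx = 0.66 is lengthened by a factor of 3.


r_new = (n * rxx) / (1 + (n-1) * rxx)
r_new = (3 * 0.66) / (1 + 2 * 0.66)
r_new = 1.98 / 2.32
r_new = 0.8534

0.8534


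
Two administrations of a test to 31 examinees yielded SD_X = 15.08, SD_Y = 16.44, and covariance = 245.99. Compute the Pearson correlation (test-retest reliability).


r = cov(X,Y) / (SD_X * SD_Y)
r = 245.99 / (15.08 * 16.44)
r = 245.99 / 247.9152
r = 0.9922

0.9922


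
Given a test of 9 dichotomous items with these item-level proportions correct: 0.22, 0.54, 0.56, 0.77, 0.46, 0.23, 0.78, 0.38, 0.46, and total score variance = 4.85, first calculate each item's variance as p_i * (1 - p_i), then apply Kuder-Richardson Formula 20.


For each item, compute p_i * q_i:
  Item 1: 0.22 * 0.78 = 0.1716
  Item 2: 0.54 * 0.46 = 0.2484
  Item 3: 0.56 * 0.44 = 0.2464
  Item 4: 0.77 * 0.23 = 0.1771
  Item 5: 0.46 * 0.54 = 0.2484
  Item 6: 0.23 * 0.77 = 0.1771
  Item 7: 0.78 * 0.22 = 0.1716
  Item 8: 0.38 * 0.62 = 0.2356
  Item 9: 0.46 * 0.54 = 0.2484
Sum(p_i * q_i) = 0.1716 + 0.2484 + 0.2464 + 0.1771 + 0.2484 + 0.1771 + 0.1716 + 0.2356 + 0.2484 = 1.9246
KR-20 = (k/(k-1)) * (1 - Sum(p_i*q_i) / Var_total)
= (9/8) * (1 - 1.9246/4.85)
= 1.125 * 0.6032
KR-20 = 0.6786

0.6786


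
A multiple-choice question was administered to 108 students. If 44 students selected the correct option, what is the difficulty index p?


Item difficulty p = number correct / total examinees
p = 44 / 108
p = 0.4074

0.4074


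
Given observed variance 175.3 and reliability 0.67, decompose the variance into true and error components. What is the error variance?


var_true = rxx * var_obs = 0.67 * 175.3 = 117.451
var_error = var_obs - var_true
var_error = 175.3 - 117.451
var_error = 57.849

57.849


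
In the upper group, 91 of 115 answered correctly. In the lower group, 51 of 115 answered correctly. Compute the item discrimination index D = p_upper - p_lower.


p_upper = 91/115 = 0.7913
p_lower = 51/115 = 0.4435
D = 0.7913 - 0.4435 = 0.3478

0.3478


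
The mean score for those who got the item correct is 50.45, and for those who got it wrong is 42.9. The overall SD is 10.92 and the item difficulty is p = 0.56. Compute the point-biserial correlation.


q = 1 - p = 0.44
rpb = ((M1 - M0) / SD) * sqrt(p * q)
rpb = ((50.45 - 42.9) / 10.92) * sqrt(0.56 * 0.44)
rpb = 0.3432

0.3432


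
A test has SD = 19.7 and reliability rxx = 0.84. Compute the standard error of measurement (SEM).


SEM = SD * sqrt(1 - rxx)
SEM = 19.7 * sqrt(1 - 0.84)
SEM = 19.7 * sqrt(0.16) = 19.7 * 0.4
SEM = 7.88

7.88


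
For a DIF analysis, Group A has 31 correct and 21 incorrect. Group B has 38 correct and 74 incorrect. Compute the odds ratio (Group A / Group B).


Odds_A = 31/21 = 1.4762
Odds_B = 38/74 = 0.5135
OR = Odds_A / Odds_B = 1.4762 / 0.5135
Exactly, OR = (31 * 74) / (21 * 38) = 2294 / 798
OR = 2.8747

2.8747


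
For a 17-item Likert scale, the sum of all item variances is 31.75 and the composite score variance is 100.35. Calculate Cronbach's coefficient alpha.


alpha = (k/(k-1)) * (1 - sum(si^2)/s_total^2)
= (17/16) * (1 - 31.75/100.35)
alpha = 0.7263

0.7263


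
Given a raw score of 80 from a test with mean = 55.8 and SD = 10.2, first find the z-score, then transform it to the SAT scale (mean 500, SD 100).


z = (X - mean) / SD = (80 - 55.8) / 10.2
z = 24.2 / 10.2
z = 2.3725
SAT-scale = SAT = 500 + 100z
Carry z at full precision (z = 24.2 / 10.2) into the conversion:
SAT-scale = 500 + 100 * (24.2 / 10.2) = 500 + 2420 / 10.2
SAT-scale = 500 + 237.2549
SAT-scale = 737.2549

737.2549


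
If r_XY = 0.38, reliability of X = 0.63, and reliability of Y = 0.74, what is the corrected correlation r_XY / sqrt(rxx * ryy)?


r_corrected = rxy / sqrt(rxx * ryy)
= 0.38 / sqrt(0.63 * 0.74)
= 0.38 / sqrt(0.4662)
= 0.38 / 0.682788
r_corrected = 0.5565

0.5565


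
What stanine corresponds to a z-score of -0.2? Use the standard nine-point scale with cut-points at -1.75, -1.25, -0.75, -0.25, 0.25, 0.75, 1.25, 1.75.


Stanine boundaries: [-1.75, -1.25, -0.75, -0.25, 0.25, 0.75, 1.25, 1.75]
z = -0.2
Check each boundary:
  z >= -1.75 -> could be stanine 2
  z >= -1.25 -> could be stanine 3
  z >= -0.75 -> could be stanine 4
  z >= -0.25 -> could be stanine 5
  z < 0.25
  z < 0.75
  z < 1.25
  z < 1.75
Highest qualifying boundary gives stanine = 5

5


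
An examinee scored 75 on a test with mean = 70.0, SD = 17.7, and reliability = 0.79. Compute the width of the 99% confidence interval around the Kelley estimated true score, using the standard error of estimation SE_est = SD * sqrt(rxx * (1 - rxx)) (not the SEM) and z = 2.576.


True score estimate = 0.79*75 + 0.21*70.0 = 73.95
SE_est = SD * sqrt(rxx * (1 - rxx)) = 17.7 * sqrt(0.79 * 0.21) = 17.7 * sqrt(0.1659) = 7.209356
CI = T_est +/- z * SE_est, so width = 2 * z * SE_est = 2 * 2.576 * 7.209356
Width = 37.1426

37.1426


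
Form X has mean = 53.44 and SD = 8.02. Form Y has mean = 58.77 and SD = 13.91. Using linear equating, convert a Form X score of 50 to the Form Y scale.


slope = SD_Y / SD_X = 13.91 / 8.02 ~ 1.7344
intercept = mean_Y - slope * mean_X = 58.77 - (13.91 / 8.02) * 53.44 ~ -33.9171
Y = slope * X + intercept. To avoid rounding drift from the rounded slope/intercept, evaluate the equivalent form Y = mean_Y + SD_Y * (X - mean_X) / SD_X at full precision:
Y = 58.77 + 13.91 * (50 - 53.44) / 8.02
Y = 58.77 - 13.91 * 3.44 / 8.02
Y = 58.77 - 47.8504 / 8.02
Y = 58.77 - 5.9664
Y = 52.8036

52.8036


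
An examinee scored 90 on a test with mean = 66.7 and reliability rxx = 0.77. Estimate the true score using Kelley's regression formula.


T_est = rxx * X + (1 - rxx) * mean
T_est = 0.77 * 90 + 0.23 * 66.7
T_est = 69.3 + 15.341
T_est = 84.641

84.641


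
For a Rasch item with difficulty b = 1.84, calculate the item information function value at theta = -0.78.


P = 1/(1+exp(-(-0.78-1.84))) = 0.0679
I = P*(1-P) = 0.0679 * 0.9321
I = 0.0633

0.0633


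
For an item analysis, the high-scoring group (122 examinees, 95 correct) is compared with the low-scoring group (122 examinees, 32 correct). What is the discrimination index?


p_upper = 95/122 = 0.7787
p_lower = 32/122 = 0.2623
D = 0.7787 - 0.2623 = 0.5164

0.5164


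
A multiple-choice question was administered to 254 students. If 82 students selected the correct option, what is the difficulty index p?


Item difficulty p = number correct / total examinees
p = 82 / 254
p = 0.3228

0.3228


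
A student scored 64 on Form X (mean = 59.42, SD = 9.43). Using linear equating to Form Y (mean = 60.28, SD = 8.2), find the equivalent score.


slope = SD_Y / SD_X = 8.2 / 9.43 ~ 0.8696
intercept = mean_Y - slope * mean_X = 60.28 - (8.2 / 9.43) * 59.42 ~ 8.6104
Y = slope * X + intercept. To avoid rounding drift from the rounded slope/intercept, evaluate the equivalent form Y = mean_Y + SD_Y * (X - mean_X) / SD_X at full precision:
Y = 60.28 + 8.2 * (64 - 59.42) / 9.43
Y = 60.28 + 8.2 * 4.58 / 9.43
Y = 60.28 + 37.556 / 9.43
Y = 60.28 + 3.9826
Y = 64.2626

64.2626


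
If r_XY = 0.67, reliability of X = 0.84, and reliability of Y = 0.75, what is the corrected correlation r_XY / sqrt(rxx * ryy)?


r_corrected = rxy / sqrt(rxx * ryy)
= 0.67 / sqrt(0.84 * 0.75)
= 0.67 / sqrt(0.63)
= 0.67 / 0.793725
r_corrected = 0.8441

0.8441


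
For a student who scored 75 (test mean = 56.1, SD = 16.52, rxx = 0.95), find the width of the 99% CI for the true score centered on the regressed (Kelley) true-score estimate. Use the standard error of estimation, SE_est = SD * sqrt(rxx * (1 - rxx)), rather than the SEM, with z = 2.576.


True score estimate = 0.95*75 + 0.05*56.1 = 74.055
SE_est = SD * sqrt(rxx * (1 - rxx)) = 16.52 * sqrt(0.95 * 0.05) = 16.52 * sqrt(0.0475) = 3.600451
CI = T_est +/- z * SE_est, so width = 2 * z * SE_est = 2 * 2.576 * 3.600451
Width = 18.5495

18.5495


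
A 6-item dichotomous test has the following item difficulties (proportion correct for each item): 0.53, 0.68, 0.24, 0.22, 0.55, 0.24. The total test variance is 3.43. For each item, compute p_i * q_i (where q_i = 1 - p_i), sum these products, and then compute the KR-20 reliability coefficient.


For each item, compute p_i * q_i:
  Item 1: 0.53 * 0.47 = 0.2491
  Item 2: 0.68 * 0.32 = 0.2176
  Item 3: 0.24 * 0.76 = 0.1824
  Item 4: 0.22 * 0.78 = 0.1716
  Item 5: 0.55 * 0.45 = 0.2475
  Item 6: 0.24 * 0.76 = 0.1824
Sum(p_i * q_i) = 0.2491 + 0.2176 + 0.1824 + 0.1716 + 0.2475 + 0.1824 = 1.2506
KR-20 = (k/(k-1)) * (1 - Sum(p_i*q_i) / Var_total)
= (6/5) * (1 - 1.2506/3.43)
= 1.2 * 0.6354
KR-20 = 0.7625

0.7625


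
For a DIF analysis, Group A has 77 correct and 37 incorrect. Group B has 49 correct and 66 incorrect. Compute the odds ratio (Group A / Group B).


Odds_A = 77/37 = 2.0811
Odds_B = 49/66 = 0.7424
OR = Odds_A / Odds_B = 2.0811 / 0.7424
Exactly, OR = (77 * 66) / (37 * 49) = 5082 / 1813
OR = 2.8031

2.8031


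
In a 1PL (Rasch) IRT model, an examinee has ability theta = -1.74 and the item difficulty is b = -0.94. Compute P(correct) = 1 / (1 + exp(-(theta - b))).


theta - b = -1.74 - -0.94 = -0.8
exp(-(theta - b)) = exp(0.8) = 2.2255
P = 1 / (1 + 2.2255)
P = 0.31

0.31


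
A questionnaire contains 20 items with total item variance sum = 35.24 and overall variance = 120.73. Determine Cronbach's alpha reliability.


alpha = (k/(k-1)) * (1 - sum(si^2)/s_total^2)
= (20/19) * (1 - 35.24/120.73)
alpha = 0.7454

0.7454


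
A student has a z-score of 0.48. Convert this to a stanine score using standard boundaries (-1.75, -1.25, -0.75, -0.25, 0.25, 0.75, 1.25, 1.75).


Stanine boundaries: [-1.75, -1.25, -0.75, -0.25, 0.25, 0.75, 1.25, 1.75]
z = 0.48
Check each boundary:
  z >= -1.75 -> could be stanine 2
  z >= -1.25 -> could be stanine 3
  z >= -0.75 -> could be stanine 4
  z >= -0.25 -> could be stanine 5
  z >= 0.25 -> could be stanine 6
  z < 0.75
  z < 1.25
  z < 1.75
Highest qualifying boundary gives stanine = 6

6


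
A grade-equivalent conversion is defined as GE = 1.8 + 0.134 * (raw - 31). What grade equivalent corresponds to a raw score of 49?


raw - median = 49 - 31 = 18
slope * diff = 0.134 * 18 = 2.412
GE = 1.8 + 2.412
GE = 4.212

4.212
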